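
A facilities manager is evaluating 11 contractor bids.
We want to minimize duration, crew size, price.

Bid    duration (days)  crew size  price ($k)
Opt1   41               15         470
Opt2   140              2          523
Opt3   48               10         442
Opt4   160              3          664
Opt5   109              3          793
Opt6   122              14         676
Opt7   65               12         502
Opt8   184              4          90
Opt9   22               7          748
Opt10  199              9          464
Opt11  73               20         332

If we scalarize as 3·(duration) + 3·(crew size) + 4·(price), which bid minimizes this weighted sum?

Opt1: 3·41 + 3·15 + 4·470 = 2048
Opt2: 3·140 + 3·2 + 4·523 = 2518
Opt3: 3·48 + 3·10 + 4·442 = 1942
Opt4: 3·160 + 3·3 + 4·664 = 3145
Opt5: 3·109 + 3·3 + 4·793 = 3508
Opt6: 3·122 + 3·14 + 4·676 = 3112
Opt7: 3·65 + 3·12 + 4·502 = 2239
Opt8: 3·184 + 3·4 + 4·90 = 924
Opt9: 3·22 + 3·7 + 4·748 = 3079
Opt10: 3·199 + 3·9 + 4·464 = 2480
Opt11: 3·73 + 3·20 + 4·332 = 1607
Lowest: Opt8 at 924.

Opt8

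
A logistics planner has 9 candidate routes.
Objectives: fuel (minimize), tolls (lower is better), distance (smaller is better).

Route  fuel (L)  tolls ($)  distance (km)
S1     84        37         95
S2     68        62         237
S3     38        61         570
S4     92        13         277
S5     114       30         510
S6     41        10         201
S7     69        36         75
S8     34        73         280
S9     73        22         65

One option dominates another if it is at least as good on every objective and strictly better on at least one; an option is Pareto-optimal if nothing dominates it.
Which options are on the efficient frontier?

S3, S6, S7, S8, S9

S1: dominated by S7 (fuel 69≤84, tolls 36≤37, distance 75≤95).
S2: dominated by S6 (fuel 41≤68, tolls 10≤62, distance 201≤237).
S3: not dominated.
S4: dominated by S6 (fuel 41≤92, tolls 10≤13, distance 201≤277).
S5: dominated by S4 (fuel 92≤114, tolls 13≤30, distance 277≤510).
S6: not dominated (best tolls).
S7: not dominated.
S8: not dominated (best fuel).
S9: not dominated (best distance).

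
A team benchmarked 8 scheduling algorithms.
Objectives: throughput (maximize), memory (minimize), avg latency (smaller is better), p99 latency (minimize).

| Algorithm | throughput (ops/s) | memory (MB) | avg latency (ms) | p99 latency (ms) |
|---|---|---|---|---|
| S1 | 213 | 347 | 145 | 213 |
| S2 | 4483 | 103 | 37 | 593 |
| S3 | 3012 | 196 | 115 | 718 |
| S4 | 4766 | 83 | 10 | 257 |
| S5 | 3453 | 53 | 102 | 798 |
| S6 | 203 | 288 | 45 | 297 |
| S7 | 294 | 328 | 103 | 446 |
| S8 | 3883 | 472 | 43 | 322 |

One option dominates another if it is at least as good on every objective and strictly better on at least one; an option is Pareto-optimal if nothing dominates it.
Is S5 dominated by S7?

S7 vs S5: S7 is worse on throughput (294 vs 3453), so it does not dominate S5.

No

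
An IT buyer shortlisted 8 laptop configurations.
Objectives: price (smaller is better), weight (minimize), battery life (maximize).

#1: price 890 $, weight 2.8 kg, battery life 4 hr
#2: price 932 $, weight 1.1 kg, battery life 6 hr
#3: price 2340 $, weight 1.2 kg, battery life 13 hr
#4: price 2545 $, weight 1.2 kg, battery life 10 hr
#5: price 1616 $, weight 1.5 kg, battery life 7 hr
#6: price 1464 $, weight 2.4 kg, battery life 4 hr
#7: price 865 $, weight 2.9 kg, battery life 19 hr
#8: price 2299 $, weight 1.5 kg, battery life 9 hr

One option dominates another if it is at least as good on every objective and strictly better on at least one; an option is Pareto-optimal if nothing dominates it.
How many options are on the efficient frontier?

#1: not dominated.
#2: not dominated (best weight).
#3: not dominated.
#4: dominated by #3 (price 2340≤2545, weight 1.2≤1.2, battery life 13≥10).
#5: not dominated.
#6: dominated by #2 (price 932≤1464, weight 1.1≤2.4, battery life 6≥4).
#7: not dominated (best price).
#8: not dominated.
Pareto-optimal: #1, #2, #3, #5, #7, #8 → 6.

6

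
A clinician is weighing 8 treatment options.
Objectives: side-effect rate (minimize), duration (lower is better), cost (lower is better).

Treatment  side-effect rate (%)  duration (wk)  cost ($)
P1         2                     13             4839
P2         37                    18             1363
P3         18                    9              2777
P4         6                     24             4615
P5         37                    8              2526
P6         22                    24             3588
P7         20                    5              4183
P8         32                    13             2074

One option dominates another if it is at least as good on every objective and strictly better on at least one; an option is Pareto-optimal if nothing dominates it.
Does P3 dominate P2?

P3 vs P2: P3 is worse on cost (2777 vs 1363), so it does not dominate P2.

No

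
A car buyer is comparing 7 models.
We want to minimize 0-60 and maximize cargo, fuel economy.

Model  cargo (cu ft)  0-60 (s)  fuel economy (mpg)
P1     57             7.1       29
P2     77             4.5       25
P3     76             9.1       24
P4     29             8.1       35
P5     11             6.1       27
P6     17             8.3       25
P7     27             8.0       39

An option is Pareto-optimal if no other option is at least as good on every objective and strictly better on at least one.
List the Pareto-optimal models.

P1, P2, P4, P5, P7

P1: not dominated.
P2: not dominated (best cargo).
P3: dominated by P2 (cargo 77≥76, 0-60 4.5≤9.1, fuel economy 25≥24).
P4: not dominated.
P5: not dominated.
P6: dominated by P1 (cargo 57≥17, 0-60 7.1≤8.3, fuel economy 29≥25).
P7: not dominated (best fuel economy).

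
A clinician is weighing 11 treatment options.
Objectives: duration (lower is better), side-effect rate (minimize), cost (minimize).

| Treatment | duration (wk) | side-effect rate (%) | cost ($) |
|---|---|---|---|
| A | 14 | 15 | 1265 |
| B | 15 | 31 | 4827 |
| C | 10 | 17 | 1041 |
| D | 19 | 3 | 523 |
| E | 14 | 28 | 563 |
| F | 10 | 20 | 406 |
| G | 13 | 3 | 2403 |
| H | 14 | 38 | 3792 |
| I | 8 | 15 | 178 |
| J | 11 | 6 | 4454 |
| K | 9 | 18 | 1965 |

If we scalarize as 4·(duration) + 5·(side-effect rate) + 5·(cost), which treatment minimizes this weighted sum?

A: 4·14 + 5·15 + 5·1265 = 6456
B: 4·15 + 5·31 + 5·4827 = 24350
C: 4·10 + 5·17 + 5·1041 = 5330
D: 4·19 + 5·3 + 5·523 = 2706
E: 4·14 + 5·28 + 5·563 = 3011
F: 4·10 + 5·20 + 5·406 = 2170
G: 4·13 + 5·3 + 5·2403 = 12082
H: 4·14 + 5·38 + 5·3792 = 19206
I: 4·8 + 5·15 + 5·178 = 997
J: 4·11 + 5·6 + 5·4454 = 22344
K: 4·9 + 5·18 + 5·1965 = 9951
Lowest: I at 997.

I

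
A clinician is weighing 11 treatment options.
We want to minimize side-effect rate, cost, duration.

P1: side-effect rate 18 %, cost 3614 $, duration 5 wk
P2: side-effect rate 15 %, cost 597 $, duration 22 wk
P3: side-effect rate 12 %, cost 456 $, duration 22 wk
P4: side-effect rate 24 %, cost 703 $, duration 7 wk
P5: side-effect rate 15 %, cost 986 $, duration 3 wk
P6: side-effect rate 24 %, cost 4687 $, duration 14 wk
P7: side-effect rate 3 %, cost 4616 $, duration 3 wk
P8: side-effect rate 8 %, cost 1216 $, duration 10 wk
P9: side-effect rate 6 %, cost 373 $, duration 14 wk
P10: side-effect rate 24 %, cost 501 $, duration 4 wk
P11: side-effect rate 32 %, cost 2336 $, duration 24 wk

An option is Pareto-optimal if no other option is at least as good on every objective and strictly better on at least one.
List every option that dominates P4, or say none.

P10: side-effect rate 24≤24, cost 501≤703, duration 4≤7 — dominates P4.
Others (P1, P2, P3, P5, P6, P7, P8, P9, P11) are each worse than P4 on at least one objective.

P10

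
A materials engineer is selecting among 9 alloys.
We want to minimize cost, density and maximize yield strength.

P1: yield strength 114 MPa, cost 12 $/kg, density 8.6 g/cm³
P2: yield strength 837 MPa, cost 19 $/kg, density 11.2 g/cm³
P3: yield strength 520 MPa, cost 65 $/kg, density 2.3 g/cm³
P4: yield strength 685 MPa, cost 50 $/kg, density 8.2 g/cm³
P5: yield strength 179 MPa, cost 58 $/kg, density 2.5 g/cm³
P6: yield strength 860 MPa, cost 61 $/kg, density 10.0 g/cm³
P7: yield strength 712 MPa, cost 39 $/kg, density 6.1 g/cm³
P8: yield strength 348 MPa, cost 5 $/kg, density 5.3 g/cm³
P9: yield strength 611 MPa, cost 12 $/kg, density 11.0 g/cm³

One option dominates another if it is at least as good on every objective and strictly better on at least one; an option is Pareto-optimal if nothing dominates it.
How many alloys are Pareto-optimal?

P1: dominated by P8 (yield strength 348≥114, cost 5≤12, density 5.3≤8.6).
P2: not dominated.
P3: not dominated (best density).
P4: dominated by P7 (yield strength 712≥685, cost 39≤50, density 6.1≤8.2).
P5: not dominated.
P6: not dominated (best yield strength).
P7: not dominated.
P8: not dominated (best cost).
P9: not dominated.
Pareto-optimal: P2, P3, P5, P6, P7, P8, P9 → 7.

7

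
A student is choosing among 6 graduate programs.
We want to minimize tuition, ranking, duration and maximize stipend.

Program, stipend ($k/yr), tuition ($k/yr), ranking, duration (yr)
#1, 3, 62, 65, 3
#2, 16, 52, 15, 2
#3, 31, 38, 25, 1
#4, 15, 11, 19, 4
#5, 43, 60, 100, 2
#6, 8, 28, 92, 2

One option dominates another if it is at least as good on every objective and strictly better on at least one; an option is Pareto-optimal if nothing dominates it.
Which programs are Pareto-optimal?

#2, #3, #4, #5, #6

#1: dominated by #2 (stipend 16≥3, tuition 52≤62, ranking 15≤65, duration 2≤3).
#2: not dominated (best ranking).
#3: not dominated (best duration).
#4: not dominated (best tuition).
#5: not dominated (best stipend).
#6: not dominated.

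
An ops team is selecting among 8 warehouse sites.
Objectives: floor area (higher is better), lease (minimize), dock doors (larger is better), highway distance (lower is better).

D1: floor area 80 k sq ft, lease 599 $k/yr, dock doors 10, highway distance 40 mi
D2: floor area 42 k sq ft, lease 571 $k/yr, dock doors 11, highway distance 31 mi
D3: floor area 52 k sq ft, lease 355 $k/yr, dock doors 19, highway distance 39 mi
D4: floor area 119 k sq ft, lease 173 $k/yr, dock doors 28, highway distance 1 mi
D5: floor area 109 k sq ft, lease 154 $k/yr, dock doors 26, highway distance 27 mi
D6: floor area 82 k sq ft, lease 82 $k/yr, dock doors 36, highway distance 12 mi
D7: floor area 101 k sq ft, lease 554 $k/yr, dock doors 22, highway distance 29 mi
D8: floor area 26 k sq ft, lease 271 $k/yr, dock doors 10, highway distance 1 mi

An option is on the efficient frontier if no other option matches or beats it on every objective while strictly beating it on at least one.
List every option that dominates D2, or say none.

D4: floor area 119≥42, lease 173≤571, dock doors 28≥11, highway distance 1≤31 — dominates D2.
D5: floor area 109≥42, lease 154≤571, dock doors 26≥11, highway distance 27≤31 — dominates D2.
D6: floor area 82≥42, lease 82≤571, dock doors 36≥11, highway distance 12≤31 — dominates D2.
D7: floor area 101≥42, lease 554≤571, dock doors 22≥11, highway distance 29≤31 — dominates D2.
Others (D1, D3, D8) are each worse than D2 on at least one objective.

D4, D5, D6, D7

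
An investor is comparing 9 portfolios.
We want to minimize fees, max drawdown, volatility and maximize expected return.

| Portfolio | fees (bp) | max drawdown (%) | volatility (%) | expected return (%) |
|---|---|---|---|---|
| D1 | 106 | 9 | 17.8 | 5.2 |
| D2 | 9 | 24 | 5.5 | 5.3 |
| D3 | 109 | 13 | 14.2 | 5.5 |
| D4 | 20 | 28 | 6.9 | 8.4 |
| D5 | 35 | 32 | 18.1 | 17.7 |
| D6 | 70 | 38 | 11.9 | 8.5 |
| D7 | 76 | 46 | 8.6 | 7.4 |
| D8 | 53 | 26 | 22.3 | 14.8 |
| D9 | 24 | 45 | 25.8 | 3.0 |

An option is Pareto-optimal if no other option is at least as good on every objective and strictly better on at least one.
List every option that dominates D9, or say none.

D2: fees 9≤24, max drawdown 24≤45, volatility 5.5≤25.8, expected return 5.3≥3.0 — dominates D9.
D4: fees 20≤24, max drawdown 28≤45, volatility 6.9≤25.8, expected return 8.4≥3.0 — dominates D9.
Others (D1, D3, D5, D6, D7, D8) are each worse than D9 on at least one objective.

D2, D4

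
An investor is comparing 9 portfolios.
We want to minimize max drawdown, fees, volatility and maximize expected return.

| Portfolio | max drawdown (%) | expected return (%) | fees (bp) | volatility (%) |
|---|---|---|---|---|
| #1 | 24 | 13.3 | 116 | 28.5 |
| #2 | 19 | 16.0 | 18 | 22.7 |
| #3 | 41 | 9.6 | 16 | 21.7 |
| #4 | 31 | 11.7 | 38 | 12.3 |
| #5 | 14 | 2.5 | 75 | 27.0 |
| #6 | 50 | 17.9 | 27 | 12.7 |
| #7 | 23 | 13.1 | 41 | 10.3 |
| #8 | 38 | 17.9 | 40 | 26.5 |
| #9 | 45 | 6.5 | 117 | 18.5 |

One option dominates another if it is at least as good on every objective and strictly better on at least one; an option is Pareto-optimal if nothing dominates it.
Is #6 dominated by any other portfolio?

#1: worse on expected return (13.3 vs 17.9).
#2: worse on expected return (16.0 vs 17.9).
#3: worse on expected return (9.6 vs 17.9).
#4: worse on expected return (11.7 vs 17.9).
#5: worse on expected return (2.5 vs 17.9).
#7: worse on expected return (13.1 vs 17.9).
#8: worse on fees (40 vs 27).
#9: worse on expected return (6.5 vs 17.9).
No option is at least as good as #6 on every objective and strictly better on one.

No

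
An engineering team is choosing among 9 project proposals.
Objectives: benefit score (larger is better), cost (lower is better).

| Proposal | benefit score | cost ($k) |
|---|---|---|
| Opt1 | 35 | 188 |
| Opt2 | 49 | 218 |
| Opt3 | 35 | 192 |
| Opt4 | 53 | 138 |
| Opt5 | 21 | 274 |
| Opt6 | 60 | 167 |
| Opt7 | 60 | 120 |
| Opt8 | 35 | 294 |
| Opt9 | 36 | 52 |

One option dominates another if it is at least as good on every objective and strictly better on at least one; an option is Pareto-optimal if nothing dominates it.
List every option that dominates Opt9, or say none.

Opt1: worse on benefit score (35 vs 36).
Opt2: worse on cost (218 vs 52).
Opt3: worse on benefit score (35 vs 36).
Opt4: worse on cost (138 vs 52).
Opt5: worse on benefit score (21 vs 36).
Opt6: worse on cost (167 vs 52).
Opt7: worse on cost (120 vs 52).
Opt8: worse on benefit score (35 vs 36).
No option dominates Opt9.

none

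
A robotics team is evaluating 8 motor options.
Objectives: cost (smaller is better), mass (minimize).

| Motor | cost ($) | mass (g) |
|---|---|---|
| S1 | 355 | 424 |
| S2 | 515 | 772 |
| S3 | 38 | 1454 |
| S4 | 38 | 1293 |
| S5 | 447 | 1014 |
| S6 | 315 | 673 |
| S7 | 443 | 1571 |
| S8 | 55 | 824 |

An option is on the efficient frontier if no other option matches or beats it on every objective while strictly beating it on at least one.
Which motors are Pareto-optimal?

S1: not dominated (best mass).
S2: dominated by S1 (cost 355≤515, mass 424≤772).
S3: dominated by S4 (cost 38≤38, mass 1293≤1454).
S4: not dominated.
S5: dominated by S1 (cost 355≤447, mass 424≤1014).
S6: not dominated.
S7: dominated by S1 (cost 355≤443, mass 424≤1571).
S8: not dominated.

S1, S4, S6, S8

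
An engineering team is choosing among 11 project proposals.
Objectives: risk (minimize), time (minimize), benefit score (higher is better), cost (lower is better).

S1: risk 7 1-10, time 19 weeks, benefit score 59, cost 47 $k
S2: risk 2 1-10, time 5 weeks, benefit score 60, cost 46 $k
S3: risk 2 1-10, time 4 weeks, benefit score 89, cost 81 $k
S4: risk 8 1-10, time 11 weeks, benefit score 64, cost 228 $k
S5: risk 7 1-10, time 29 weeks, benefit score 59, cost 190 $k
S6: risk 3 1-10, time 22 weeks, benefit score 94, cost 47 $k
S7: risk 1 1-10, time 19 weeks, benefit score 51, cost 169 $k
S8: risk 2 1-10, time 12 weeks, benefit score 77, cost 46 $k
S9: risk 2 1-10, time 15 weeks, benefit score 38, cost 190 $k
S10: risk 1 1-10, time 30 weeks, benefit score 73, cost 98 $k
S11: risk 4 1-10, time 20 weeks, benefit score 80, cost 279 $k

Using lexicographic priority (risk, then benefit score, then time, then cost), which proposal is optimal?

S10

First minimize risk: best is 1, kept {S7, S10}.
Then maximize benefit score: best is 73, kept {S10}.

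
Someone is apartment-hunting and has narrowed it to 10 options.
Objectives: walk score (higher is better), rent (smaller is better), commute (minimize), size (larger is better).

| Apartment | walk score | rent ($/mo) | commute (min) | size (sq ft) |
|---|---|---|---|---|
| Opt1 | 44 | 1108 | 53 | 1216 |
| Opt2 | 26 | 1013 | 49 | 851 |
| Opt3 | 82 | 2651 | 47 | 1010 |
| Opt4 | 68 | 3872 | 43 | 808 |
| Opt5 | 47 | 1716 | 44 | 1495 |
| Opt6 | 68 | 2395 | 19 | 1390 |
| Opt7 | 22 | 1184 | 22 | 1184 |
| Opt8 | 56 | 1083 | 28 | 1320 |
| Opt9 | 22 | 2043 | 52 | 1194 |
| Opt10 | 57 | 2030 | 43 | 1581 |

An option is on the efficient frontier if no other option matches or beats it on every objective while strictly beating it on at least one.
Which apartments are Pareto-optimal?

Opt2, Opt3, Opt5, Opt6, Opt7, Opt8, Opt10

Opt1: dominated by Opt8 (walk score 56≥44, rent 1083≤1108, commute 28≤53, size 1320≥1216).
Opt2: not dominated (best rent).
Opt3: not dominated (best walk score).
Opt4: dominated by Opt6 (walk score 68≥68, rent 2395≤3872, commute 19≤43, size 1390≥808).
Opt5: not dominated.
Opt6: not dominated (best commute).
Opt7: not dominated.
Opt8: not dominated.
Opt9: dominated by Opt5 (walk score 47≥22, rent 1716≤2043, commute 44≤52, size 1495≥1194).
Opt10: not dominated (best size).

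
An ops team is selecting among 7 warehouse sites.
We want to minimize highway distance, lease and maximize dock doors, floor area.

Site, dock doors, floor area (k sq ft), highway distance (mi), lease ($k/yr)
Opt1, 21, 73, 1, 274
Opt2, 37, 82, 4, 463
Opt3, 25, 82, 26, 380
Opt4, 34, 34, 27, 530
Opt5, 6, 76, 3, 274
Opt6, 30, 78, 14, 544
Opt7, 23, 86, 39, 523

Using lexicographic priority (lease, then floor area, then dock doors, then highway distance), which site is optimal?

Opt5

First minimize lease: best is 274, kept {Opt1, Opt5}.
Then maximize floor area: best is 76, kept {Opt5}.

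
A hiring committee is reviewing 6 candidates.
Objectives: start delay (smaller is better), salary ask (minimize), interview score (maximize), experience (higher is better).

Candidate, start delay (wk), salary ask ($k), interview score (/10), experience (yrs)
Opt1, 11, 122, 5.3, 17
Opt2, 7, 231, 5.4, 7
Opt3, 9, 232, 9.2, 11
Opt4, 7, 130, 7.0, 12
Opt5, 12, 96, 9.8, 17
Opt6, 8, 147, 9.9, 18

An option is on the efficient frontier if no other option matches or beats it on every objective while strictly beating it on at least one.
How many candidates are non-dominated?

Opt1: not dominated.
Opt2: dominated by Opt4 (start delay 7≤7, salary ask 130≤231, interview score 7.0≥5.4, experience 12≥7).
Opt3: dominated by Opt6 (start delay 8≤9, salary ask 147≤232, interview score 9.9≥9.2, experience 18≥11).
Opt4: not dominated.
Opt5: not dominated (best salary ask).
Opt6: not dominated (best interview score).
Pareto-optimal: Opt1, Opt4, Opt5, Opt6 → 4.

4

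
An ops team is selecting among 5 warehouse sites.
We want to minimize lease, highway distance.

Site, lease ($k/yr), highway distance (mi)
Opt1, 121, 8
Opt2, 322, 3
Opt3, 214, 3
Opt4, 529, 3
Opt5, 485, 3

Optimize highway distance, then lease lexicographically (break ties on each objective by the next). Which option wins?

First minimize highway distance: best is 3, kept {Opt2, Opt3, Opt4, Opt5}.
Then minimize lease: best is 214, kept {Opt3}.

Opt3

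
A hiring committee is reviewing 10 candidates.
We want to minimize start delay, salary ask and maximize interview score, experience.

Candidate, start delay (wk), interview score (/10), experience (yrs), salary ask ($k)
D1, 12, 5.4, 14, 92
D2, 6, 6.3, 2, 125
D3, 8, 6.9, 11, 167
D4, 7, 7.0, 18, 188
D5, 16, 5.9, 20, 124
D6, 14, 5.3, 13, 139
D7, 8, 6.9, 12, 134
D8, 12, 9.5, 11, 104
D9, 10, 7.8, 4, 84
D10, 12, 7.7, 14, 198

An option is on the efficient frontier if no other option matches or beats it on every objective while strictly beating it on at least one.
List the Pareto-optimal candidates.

D1, D2, D4, D5, D7, D8, D9, D10

D1: not dominated.
D2: not dominated (best start delay).
D3: dominated by D7 (start delay 8≤8, interview score 6.9≥6.9, experience 12≥11, salary ask 134≤167).
D4: not dominated.
D5: not dominated (best experience).
D6: dominated by D1 (start delay 12≤14, interview score 5.4≥5.3, experience 14≥13, salary ask 92≤139).
D7: not dominated.
D8: not dominated (best interview score).
D9: not dominated (best salary ask).
D10: not dominated.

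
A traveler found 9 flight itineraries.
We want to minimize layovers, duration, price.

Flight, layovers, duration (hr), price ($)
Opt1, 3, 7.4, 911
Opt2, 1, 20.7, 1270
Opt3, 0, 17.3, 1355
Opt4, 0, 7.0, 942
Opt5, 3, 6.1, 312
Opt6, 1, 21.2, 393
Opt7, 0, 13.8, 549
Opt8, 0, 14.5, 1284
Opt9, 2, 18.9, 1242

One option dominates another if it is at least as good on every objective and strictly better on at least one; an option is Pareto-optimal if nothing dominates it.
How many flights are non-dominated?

Opt1: dominated by Opt5 (layovers 3≤3, duration 6.1≤7.4, price 312≤911).
Opt2: dominated by Opt4 (layovers 0≤1, duration 7.0≤20.7, price 942≤1270).
Opt3: dominated by Opt4 (layovers 0≤0, duration 7.0≤17.3, price 942≤1355).
Opt4: not dominated.
Opt5: not dominated (best duration).
Opt6: not dominated.
Opt7: not dominated.
Opt8: dominated by Opt4 (layovers 0≤0, duration 7.0≤14.5, price 942≤1284).
Opt9: dominated by Opt4 (layovers 0≤2, duration 7.0≤18.9, price 942≤1242).
Pareto-optimal: Opt4, Opt5, Opt6, Opt7 → 4.

4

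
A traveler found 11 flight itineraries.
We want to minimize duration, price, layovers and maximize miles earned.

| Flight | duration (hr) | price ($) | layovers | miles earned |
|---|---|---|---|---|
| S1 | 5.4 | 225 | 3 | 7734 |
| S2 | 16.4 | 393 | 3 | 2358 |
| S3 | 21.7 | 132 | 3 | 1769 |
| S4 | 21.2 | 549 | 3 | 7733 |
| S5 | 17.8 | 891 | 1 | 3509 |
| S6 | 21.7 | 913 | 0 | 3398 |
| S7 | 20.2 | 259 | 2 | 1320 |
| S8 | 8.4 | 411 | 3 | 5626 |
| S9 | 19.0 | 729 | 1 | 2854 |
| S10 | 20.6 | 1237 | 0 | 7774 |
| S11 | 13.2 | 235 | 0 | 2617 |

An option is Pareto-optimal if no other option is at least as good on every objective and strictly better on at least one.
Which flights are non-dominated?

S1: not dominated (best duration).
S2: dominated by S1 (duration 5.4≤16.4, price 225≤393, layovers 3≤3, miles earned 7734≥2358).
S3: not dominated (best price).
S4: dominated by S1 (duration 5.4≤21.2, price 225≤549, layovers 3≤3, miles earned 7734≥7733).
S5: not dominated.
S6: not dominated.
S7: dominated by S11 (duration 13.2≤20.2, price 235≤259, layovers 0≤2, miles earned 2617≥1320).
S8: dominated by S1 (duration 5.4≤8.4, price 225≤411, layovers 3≤3, miles earned 7734≥5626).
S9: not dominated.
S10: not dominated (best miles earned).
S11: not dominated.

S1, S3, S5, S6, S9, S10, S11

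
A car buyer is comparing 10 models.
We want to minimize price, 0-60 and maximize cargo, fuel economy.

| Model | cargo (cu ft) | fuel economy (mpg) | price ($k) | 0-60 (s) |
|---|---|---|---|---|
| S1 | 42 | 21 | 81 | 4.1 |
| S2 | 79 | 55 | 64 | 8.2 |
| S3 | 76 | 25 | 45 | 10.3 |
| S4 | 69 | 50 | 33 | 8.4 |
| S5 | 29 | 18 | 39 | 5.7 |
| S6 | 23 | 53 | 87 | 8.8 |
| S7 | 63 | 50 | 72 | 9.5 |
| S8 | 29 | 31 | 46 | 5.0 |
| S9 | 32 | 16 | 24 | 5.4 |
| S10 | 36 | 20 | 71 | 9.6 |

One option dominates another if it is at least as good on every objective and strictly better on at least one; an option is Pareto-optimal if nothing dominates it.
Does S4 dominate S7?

Yes

S4 vs S7: cargo 69≥63, fuel economy 50≥50, price 33≤72, 0-60 8.4≤9.5 — S4 is at least as good on every objective with at least one strict improvement.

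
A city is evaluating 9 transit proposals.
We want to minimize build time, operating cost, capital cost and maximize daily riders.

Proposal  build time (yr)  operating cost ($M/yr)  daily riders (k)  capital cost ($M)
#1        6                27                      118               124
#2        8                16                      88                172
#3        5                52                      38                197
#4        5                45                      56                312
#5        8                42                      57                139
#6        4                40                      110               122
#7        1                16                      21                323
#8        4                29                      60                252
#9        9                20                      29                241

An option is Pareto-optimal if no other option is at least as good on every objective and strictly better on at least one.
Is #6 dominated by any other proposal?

No

#1: worse on build time (6 vs 4).
#2: worse on build time (8 vs 4).
#3: worse on build time (5 vs 4).
#4: worse on build time (5 vs 4).
#5: worse on build time (8 vs 4).
#7: worse on daily riders (21 vs 110).
#8: worse on daily riders (60 vs 110).
#9: worse on build time (9 vs 4).
No option is at least as good as #6 on every objective and strictly better on one.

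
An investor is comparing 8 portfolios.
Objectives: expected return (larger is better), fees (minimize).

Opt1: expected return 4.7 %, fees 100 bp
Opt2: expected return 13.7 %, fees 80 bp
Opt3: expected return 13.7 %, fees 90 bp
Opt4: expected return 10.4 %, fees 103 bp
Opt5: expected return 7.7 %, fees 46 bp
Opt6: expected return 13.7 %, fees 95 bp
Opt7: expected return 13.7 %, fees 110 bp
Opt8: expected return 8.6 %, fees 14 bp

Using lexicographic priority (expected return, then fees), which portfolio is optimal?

First maximize expected return: best is 13.7, kept {Opt2, Opt3, Opt6, Opt7}.
Then minimize fees: best is 80, kept {Opt2}.

Opt2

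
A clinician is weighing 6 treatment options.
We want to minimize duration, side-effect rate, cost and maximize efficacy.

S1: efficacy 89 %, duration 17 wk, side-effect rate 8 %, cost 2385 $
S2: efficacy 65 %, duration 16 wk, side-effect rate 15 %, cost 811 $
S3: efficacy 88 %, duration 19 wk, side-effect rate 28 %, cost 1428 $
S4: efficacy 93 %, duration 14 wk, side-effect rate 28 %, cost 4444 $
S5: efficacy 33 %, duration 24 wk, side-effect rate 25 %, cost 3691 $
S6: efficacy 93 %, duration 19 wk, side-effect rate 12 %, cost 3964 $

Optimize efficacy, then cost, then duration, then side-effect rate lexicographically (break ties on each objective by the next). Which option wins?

S6

First maximize efficacy: best is 93, kept {S4, S6}.
Then minimize cost: best is 3964, kept {S6}.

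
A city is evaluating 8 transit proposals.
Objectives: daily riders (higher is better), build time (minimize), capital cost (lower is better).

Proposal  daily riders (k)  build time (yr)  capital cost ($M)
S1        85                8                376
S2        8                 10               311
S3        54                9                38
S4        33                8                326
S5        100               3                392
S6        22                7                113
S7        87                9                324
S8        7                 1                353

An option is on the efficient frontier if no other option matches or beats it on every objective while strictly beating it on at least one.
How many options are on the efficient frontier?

S1: not dominated.
S2: dominated by S3 (daily riders 54≥8, build time 9≤10, capital cost 38≤311).
S3: not dominated (best capital cost).
S4: not dominated.
S5: not dominated (best daily riders).
S6: not dominated.
S7: not dominated.
S8: not dominated (best build time).
Pareto-optimal: S1, S3, S4, S5, S6, S7, S8 → 7.

7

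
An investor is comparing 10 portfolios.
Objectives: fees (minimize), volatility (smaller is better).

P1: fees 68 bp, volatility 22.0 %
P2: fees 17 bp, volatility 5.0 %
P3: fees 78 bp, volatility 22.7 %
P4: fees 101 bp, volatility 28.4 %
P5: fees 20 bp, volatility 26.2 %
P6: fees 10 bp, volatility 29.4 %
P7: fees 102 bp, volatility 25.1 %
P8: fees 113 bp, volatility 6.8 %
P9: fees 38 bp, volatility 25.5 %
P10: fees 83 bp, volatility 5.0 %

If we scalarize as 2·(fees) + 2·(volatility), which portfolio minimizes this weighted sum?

P2

P1: 2·68 + 2·22.0 = 180.0
P2: 2·17 + 2·5.0 = 44.0
P3: 2·78 + 2·22.7 = 201.4
P4: 2·101 + 2·28.4 = 258.8
P5: 2·20 + 2·26.2 = 92.4
P6: 2·10 + 2·29.4 = 78.8
P7: 2·102 + 2·25.1 = 254.2
P8: 2·113 + 2·6.8 = 239.6
P9: 2·38 + 2·25.5 = 127.0
P10: 2·83 + 2·5.0 = 176.0
Lowest: P2 at 44.0.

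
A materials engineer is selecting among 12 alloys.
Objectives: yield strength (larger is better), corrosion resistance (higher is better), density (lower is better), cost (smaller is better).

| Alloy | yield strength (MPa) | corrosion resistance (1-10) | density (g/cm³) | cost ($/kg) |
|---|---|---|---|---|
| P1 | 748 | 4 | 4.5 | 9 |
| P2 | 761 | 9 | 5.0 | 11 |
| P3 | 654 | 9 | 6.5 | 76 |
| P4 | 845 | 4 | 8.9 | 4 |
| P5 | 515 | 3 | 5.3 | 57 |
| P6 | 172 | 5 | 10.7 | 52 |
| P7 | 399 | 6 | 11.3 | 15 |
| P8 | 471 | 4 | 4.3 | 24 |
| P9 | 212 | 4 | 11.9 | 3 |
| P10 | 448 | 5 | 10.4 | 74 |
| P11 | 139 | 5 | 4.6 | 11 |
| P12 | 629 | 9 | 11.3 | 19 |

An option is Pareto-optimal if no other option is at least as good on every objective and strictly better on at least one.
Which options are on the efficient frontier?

P1: not dominated.
P2: not dominated.
P3: dominated by P2 (yield strength 761≥654, corrosion resistance 9≥9, density 5.0≤6.5, cost 11≤76).
P4: not dominated (best yield strength).
P5: dominated by P1 (yield strength 748≥515, corrosion resistance 4≥3, density 4.5≤5.3, cost 9≤57).
P6: dominated by P2 (yield strength 761≥172, corrosion resistance 9≥5, density 5.0≤10.7, cost 11≤52).
P7: dominated by P2 (yield strength 761≥399, corrosion resistance 9≥6, density 5.0≤11.3, cost 11≤15).
P8: not dominated (best density).
P9: not dominated (best cost).
P10: dominated by P2 (yield strength 761≥448, corrosion resistance 9≥5, density 5.0≤10.4, cost 11≤74).
P11: not dominated.
P12: dominated by P2 (yield strength 761≥629, corrosion resistance 9≥9, density 5.0≤11.3, cost 11≤19).

P1, P2, P4, P8, P9, P11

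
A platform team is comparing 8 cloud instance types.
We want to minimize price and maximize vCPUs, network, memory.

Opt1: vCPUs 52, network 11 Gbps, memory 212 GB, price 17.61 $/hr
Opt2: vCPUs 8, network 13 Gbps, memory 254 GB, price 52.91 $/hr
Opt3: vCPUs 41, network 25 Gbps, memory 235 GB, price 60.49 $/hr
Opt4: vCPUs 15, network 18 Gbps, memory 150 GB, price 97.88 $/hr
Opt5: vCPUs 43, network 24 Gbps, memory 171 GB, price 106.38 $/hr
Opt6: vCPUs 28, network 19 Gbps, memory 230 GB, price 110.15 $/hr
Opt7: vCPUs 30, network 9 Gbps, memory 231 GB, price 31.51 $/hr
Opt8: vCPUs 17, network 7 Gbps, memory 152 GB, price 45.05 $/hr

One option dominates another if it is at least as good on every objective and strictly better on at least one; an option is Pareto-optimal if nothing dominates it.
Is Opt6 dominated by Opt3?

Yes

Opt3 vs Opt6: vCPUs 41≥28, network 25≥19, memory 235≥230, price 60.49≤110.15 — Opt3 is at least as good on every objective with at least one strict improvement.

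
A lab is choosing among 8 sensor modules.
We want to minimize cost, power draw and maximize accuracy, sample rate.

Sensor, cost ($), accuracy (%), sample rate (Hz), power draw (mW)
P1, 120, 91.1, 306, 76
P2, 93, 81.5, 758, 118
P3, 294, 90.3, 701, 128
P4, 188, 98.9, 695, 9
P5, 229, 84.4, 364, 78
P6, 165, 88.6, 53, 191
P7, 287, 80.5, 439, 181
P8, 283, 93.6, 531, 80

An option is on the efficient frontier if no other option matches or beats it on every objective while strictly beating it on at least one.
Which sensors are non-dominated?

P1, P2, P3, P4

P1: not dominated.
P2: not dominated (best cost).
P3: not dominated.
P4: not dominated (best accuracy).
P5: dominated by P4 (cost 188≤229, accuracy 98.9≥84.4, sample rate 695≥364, power draw 9≤78).
P6: dominated by P1 (cost 120≤165, accuracy 91.1≥88.6, sample rate 306≥53, power draw 76≤191).
P7: dominated by P2 (cost 93≤287, accuracy 81.5≥80.5, sample rate 758≥439, power draw 118≤181).
P8: dominated by P4 (cost 188≤283, accuracy 98.9≥93.6, sample rate 695≥531, power draw 9≤80).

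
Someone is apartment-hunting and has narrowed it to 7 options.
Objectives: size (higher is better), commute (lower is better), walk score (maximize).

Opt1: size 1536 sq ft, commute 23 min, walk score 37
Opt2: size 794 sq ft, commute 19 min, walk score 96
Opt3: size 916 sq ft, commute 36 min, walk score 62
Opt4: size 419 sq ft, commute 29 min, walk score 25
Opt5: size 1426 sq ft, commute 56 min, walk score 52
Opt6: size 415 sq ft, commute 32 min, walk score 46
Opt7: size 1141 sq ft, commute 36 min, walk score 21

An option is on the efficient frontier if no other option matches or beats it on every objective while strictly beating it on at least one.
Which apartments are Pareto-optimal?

Opt1: not dominated (best size).
Opt2: not dominated (best commute).
Opt3: not dominated.
Opt4: dominated by Opt1 (size 1536≥419, commute 23≤29, walk score 37≥25).
Opt5: not dominated.
Opt6: dominated by Opt2 (size 794≥415, commute 19≤32, walk score 96≥46).
Opt7: dominated by Opt1 (size 1536≥1141, commute 23≤36, walk score 37≥21).

Opt1, Opt2, Opt3, Opt5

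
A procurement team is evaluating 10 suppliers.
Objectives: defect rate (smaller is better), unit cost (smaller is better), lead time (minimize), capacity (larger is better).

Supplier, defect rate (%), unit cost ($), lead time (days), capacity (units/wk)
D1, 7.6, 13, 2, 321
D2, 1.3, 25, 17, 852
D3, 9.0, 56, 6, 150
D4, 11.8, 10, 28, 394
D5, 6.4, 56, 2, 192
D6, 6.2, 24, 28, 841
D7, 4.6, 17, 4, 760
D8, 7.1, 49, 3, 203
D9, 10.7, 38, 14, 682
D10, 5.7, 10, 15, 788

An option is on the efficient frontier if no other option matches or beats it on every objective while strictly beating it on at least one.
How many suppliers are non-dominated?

7

D1: not dominated.
D2: not dominated (best defect rate).
D3: dominated by D1 (defect rate 7.6≤9.0, unit cost 13≤56, lead time 2≤6, capacity 321≥150).
D4: dominated by D10 (defect rate 5.7≤11.8, unit cost 10≤10, lead time 15≤28, capacity 788≥394).
D5: not dominated.
D6: not dominated.
D7: not dominated.
D8: not dominated.
D9: dominated by D7 (defect rate 4.6≤10.7, unit cost 17≤38, lead time 4≤14, capacity 760≥682).
D10: not dominated.
Pareto-optimal: D1, D2, D5, D6, D7, D8, D10 → 7.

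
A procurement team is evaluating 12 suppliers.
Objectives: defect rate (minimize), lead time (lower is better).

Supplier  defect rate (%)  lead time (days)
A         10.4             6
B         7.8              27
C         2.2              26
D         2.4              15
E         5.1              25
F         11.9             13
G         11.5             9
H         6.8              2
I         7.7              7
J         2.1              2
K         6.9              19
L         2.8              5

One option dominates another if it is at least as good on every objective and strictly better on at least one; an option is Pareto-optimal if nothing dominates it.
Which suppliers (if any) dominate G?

A, H, I, J, L

A: defect rate 10.4≤11.5, lead time 6≤9 — dominates G.
H: defect rate 6.8≤11.5, lead time 2≤9 — dominates G.
I: defect rate 7.7≤11.5, lead time 7≤9 — dominates G.
J: defect rate 2.1≤11.5, lead time 2≤9 — dominates G.
L: defect rate 2.8≤11.5, lead time 5≤9 — dominates G.
Others (B, C, D, E, F, K) are each worse than G on at least one objective.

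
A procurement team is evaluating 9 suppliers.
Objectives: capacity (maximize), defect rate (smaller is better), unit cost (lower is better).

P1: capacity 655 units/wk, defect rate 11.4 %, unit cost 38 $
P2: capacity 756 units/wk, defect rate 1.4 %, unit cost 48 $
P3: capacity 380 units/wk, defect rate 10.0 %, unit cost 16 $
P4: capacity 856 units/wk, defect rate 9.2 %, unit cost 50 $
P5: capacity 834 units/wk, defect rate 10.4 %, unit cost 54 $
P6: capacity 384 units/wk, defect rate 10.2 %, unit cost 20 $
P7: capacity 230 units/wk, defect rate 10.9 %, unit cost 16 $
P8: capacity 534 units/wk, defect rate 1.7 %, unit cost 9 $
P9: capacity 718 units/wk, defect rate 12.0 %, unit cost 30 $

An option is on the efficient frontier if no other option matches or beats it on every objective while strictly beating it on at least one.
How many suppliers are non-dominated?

5

P1: not dominated.
P2: not dominated (best defect rate).
P3: dominated by P8 (capacity 534≥380, defect rate 1.7≤10.0, unit cost 9≤16).
P4: not dominated (best capacity).
P5: dominated by P4 (capacity 856≥834, defect rate 9.2≤10.4, unit cost 50≤54).
P6: dominated by P8 (capacity 534≥384, defect rate 1.7≤10.2, unit cost 9≤20).
P7: dominated by P3 (capacity 380≥230, defect rate 10.0≤10.9, unit cost 16≤16).
P8: not dominated (best unit cost).
P9: not dominated.
Pareto-optimal: P1, P2, P4, P8, P9 → 5.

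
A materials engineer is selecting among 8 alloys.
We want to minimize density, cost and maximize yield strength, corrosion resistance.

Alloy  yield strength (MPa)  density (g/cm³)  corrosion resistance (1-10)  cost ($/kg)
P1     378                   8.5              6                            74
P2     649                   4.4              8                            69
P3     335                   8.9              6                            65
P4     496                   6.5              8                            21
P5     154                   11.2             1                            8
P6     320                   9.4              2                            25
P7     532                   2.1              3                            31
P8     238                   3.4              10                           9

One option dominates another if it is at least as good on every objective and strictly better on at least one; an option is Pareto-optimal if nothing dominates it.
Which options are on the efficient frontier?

P1: dominated by P2 (yield strength 649≥378, density 4.4≤8.5, corrosion resistance 8≥6, cost 69≤74).
P2: not dominated (best yield strength).
P3: dominated by P4 (yield strength 496≥335, density 6.5≤8.9, corrosion resistance 8≥6, cost 21≤65).
P4: not dominated.
P5: not dominated (best cost).
P6: dominated by P4 (yield strength 496≥320, density 6.5≤9.4, corrosion resistance 8≥2, cost 21≤25).
P7: not dominated (best density).
P8: not dominated (best corrosion resistance).

P2, P4, P5, P7, P8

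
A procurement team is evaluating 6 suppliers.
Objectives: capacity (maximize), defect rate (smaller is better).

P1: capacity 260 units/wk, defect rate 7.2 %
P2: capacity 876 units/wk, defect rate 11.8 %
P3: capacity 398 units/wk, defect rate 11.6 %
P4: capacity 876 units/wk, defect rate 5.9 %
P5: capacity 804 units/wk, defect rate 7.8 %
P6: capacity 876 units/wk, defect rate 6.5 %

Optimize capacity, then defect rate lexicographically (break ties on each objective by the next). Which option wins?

First maximize capacity: best is 876, kept {P2, P4, P6}.
Then minimize defect rate: best is 5.9, kept {P4}.

P4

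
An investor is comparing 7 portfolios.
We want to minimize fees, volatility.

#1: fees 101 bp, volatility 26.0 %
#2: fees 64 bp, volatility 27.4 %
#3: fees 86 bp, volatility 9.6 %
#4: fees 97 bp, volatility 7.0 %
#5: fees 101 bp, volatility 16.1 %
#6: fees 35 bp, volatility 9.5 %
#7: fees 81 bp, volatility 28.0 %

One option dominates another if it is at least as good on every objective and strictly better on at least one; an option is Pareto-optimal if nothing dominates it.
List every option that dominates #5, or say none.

#3, #4, #6

#3: fees 86≤101, volatility 9.6≤16.1 — dominates #5.
#4: fees 97≤101, volatility 7.0≤16.1 — dominates #5.
#6: fees 35≤101, volatility 9.5≤16.1 — dominates #5.
Others (#1, #2, #7) are each worse than #5 on at least one objective.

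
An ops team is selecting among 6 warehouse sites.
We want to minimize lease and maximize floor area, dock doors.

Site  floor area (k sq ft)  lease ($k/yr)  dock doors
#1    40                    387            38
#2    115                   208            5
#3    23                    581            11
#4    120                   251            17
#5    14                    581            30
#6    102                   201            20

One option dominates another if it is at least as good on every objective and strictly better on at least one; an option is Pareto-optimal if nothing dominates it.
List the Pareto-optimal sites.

#1: not dominated (best dock doors).
#2: not dominated.
#3: dominated by #1 (floor area 40≥23, lease 387≤581, dock doors 38≥11).
#4: not dominated (best floor area).
#5: dominated by #1 (floor area 40≥14, lease 387≤581, dock doors 38≥30).
#6: not dominated (best lease).

#1, #2, #4, #6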